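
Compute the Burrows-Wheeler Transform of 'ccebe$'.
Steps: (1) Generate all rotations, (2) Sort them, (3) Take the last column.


Rotations (sorted):
  0: $ccebe -> last char: e
  1: be$cce -> last char: e
  2: ccebe$ -> last char: $
  3: cebe$c -> last char: c
  4: e$cceb -> last char: b
  5: ebe$cc -> last char: c


BWT = ee$cbc


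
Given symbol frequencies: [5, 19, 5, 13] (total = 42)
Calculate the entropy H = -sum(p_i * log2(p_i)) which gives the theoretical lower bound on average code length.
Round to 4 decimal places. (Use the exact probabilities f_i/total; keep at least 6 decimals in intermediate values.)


Per-symbol terms -p_i * log2(p_i) with p_i = f_i/42:
  p = 5/42 = 0.119048: log2(p) = -3.070389, -p*log2(p) = 0.365523
  p = 19/42 = 0.452381: log2(p) = -1.144390, -p*log2(p) = 0.517700
  p = 5/42 = 0.119048: log2(p) = -3.070389, -p*log2(p) = 0.365523
  p = 13/42 = 0.309524: log2(p) = -1.691878, -p*log2(p) = 0.523676
H = 0.365523 + 0.517700 + 0.365523 + 0.523676 = 1.772422

H = 1.7724 bits/symbol


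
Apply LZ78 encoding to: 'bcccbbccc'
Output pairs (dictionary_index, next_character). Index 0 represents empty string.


LZ78 encoding steps:
Dictionary: {0: ''}
Step 1: w='' (idx 0), next='b' -> output (0, 'b'), add 'b' as idx 1
Step 2: w='' (idx 0), next='c' -> output (0, 'c'), add 'c' as idx 2
Step 3: w='c' (idx 2), next='c' -> output (2, 'c'), add 'cc' as idx 3
Step 4: w='b' (idx 1), next='b' -> output (1, 'b'), add 'bb' as idx 4
Step 5: w='cc' (idx 3), next='c' -> output (3, 'c'), add 'ccc' as idx 5


Encoded: [(0, 'b'), (0, 'c'), (2, 'c'), (1, 'b'), (3, 'c')]


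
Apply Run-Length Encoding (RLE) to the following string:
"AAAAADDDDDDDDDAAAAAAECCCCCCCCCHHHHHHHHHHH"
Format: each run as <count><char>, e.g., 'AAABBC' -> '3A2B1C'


Scanning runs left to right:
  i=0: run of 'A' x 5 -> '5A'
  i=5: run of 'D' x 9 -> '9D'
  i=14: run of 'A' x 6 -> '6A'
  i=20: run of 'E' x 1 -> '1E'
  i=21: run of 'C' x 9 -> '9C'
  i=30: run of 'H' x 11 -> '11H'

RLE = 5A9D6A1E9C11H


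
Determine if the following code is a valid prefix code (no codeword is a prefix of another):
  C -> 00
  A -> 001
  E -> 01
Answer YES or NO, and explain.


Checking each pair (does one codeword prefix another?):
  C='00' vs A='001': prefix -- VIOLATION

NO -- this is NOT a valid prefix code. C (00) is a prefix of A (001).


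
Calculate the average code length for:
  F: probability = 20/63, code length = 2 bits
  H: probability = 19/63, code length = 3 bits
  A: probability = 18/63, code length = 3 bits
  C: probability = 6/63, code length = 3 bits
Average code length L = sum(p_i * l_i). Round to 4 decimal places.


Weighted contributions p_i * l_i:
  F: (20/63) * 2 = 40/63
  H: (19/63) * 3 = 57/63
  A: (18/63) * 3 = 54/63
  C: (6/63) * 3 = 18/63
Sum = (40 + 57 + 54 + 18)/63 = 169/63

L = 169/63 = 2.6825 bits/symbol


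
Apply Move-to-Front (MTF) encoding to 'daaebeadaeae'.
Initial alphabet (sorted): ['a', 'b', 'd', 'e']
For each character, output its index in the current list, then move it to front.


MTF encoding:
'd': index 2 in ['a', 'b', 'd', 'e'] -> ['d', 'a', 'b', 'e']
'a': index 1 in ['d', 'a', 'b', 'e'] -> ['a', 'd', 'b', 'e']
'a': index 0 in ['a', 'd', 'b', 'e'] -> ['a', 'd', 'b', 'e']
'e': index 3 in ['a', 'd', 'b', 'e'] -> ['e', 'a', 'd', 'b']
'b': index 3 in ['e', 'a', 'd', 'b'] -> ['b', 'e', 'a', 'd']
'e': index 1 in ['b', 'e', 'a', 'd'] -> ['e', 'b', 'a', 'd']
'a': index 2 in ['e', 'b', 'a', 'd'] -> ['a', 'e', 'b', 'd']
'd': index 3 in ['a', 'e', 'b', 'd'] -> ['d', 'a', 'e', 'b']
'a': index 1 in ['d', 'a', 'e', 'b'] -> ['a', 'd', 'e', 'b']
'e': index 2 in ['a', 'd', 'e', 'b'] -> ['e', 'a', 'd', 'b']
'a': index 1 in ['e', 'a', 'd', 'b'] -> ['a', 'e', 'd', 'b']
'e': index 1 in ['a', 'e', 'd', 'b'] -> ['e', 'a', 'd', 'b']


Output: [2, 1, 0, 3, 3, 1, 2, 3, 1, 2, 1, 1]


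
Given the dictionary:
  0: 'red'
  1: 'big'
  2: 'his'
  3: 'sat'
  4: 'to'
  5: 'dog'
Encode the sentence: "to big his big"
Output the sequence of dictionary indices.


Look up each word in the dictionary:
  'to' -> 4
  'big' -> 1
  'his' -> 2
  'big' -> 1

Encoded: [4, 1, 2, 1]


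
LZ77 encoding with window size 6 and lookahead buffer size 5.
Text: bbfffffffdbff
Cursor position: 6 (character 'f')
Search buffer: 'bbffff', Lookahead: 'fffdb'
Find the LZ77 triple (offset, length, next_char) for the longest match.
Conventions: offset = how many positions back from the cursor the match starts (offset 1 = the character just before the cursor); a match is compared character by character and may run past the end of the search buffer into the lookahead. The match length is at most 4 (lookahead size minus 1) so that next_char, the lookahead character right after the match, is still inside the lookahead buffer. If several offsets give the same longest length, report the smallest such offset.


Try each offset into the search buffer:
  offset=1 (pos 5, char 'f'): match length 3
  offset=2 (pos 4, char 'f'): match length 3
  offset=3 (pos 3, char 'f'): match length 3
  offset=4 (pos 2, char 'f'): match length 3
  offset=5 (pos 1, char 'b'): match length 0
  offset=6 (pos 0, char 'b'): match length 0
Longest match has length 3, found at offsets 1, 2, 3, 4; take the smallest, offset 1.
next_char = character at position 6 + 3 = 9 -> 'd'

Best match: offset=1, length=3 (matching 'fff' starting at position 5)
LZ77 triple: (1, 3, 'd')


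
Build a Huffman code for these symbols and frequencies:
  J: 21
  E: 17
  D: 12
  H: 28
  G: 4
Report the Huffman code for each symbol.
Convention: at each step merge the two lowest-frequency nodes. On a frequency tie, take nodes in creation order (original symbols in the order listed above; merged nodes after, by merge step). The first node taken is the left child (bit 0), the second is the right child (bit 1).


Huffman tree construction:
Step 1: Merge G(4) + D(12) = 16
Step 2: Merge (G+D)(16) + E(17) = 33
Step 3: Merge J(21) + H(28) = 49
Step 4: Merge ((G+D)+E)(33) + (J+H)(49) = 82
Read each symbol's code off the tree from the root (left child = 0, right child = 1).

Codes:
  J: 10 (length 2)
  E: 01 (length 2)
  D: 001 (length 3)
  H: 11 (length 2)
  G: 000 (length 3)
Average code length: 180/82 = 2.1951 bits/symbol


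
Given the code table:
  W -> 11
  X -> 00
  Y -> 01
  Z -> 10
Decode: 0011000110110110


Decoding:
00 -> X
11 -> W
00 -> X
01 -> Y
10 -> Z
11 -> W
01 -> Y
10 -> Z


Result: XWXYZWYZ


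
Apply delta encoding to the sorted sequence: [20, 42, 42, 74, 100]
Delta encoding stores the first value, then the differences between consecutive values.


First value: 20
Deltas:
  42 - 20 = 22
  42 - 42 = 0
  74 - 42 = 32
  100 - 74 = 26


Delta encoded: [20, 22, 0, 32, 26]


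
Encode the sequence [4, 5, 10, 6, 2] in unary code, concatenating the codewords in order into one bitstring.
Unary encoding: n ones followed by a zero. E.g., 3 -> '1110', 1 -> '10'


Encode each number as n ones followed by a terminating 0:
  4 -> 11110 (5 bits)
  5 -> 111110 (6 bits)
  10 -> 11111111110 (11 bits)
  6 -> 1111110 (7 bits)
  2 -> 110 (3 bits)
Total length = 5 + 6 + 11 + 7 + 3 = 32 bits.

Unary([4, 5, 10, 6, 2]) = 11110111110111111111101111110110 (32 bits)


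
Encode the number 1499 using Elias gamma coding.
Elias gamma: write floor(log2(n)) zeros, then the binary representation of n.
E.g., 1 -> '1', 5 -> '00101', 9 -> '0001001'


num_bits = floor(log2(1499)) + 1 = 11
leading_zeros = num_bits - 1 = 10
binary(1499) = 10111011011

Elias gamma(1499) = '0000000000' + '10111011011' = 000000000010111011011 (21 bits)


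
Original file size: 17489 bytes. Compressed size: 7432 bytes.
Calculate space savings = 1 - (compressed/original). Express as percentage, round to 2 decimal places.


ratio = compressed/original = 7432/17489 = 0.424953
savings = 1 - ratio = 1 - 0.424953 = 0.575047
as a percentage: 0.575047 * 100 = 57.5%

Space savings = 1 - 7432/17489 = 57.5%


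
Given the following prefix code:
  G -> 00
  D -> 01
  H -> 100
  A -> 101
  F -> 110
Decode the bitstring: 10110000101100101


Decoding step by step:
Bits 101 -> A
Bits 100 -> H
Bits 00 -> G
Bits 101 -> A
Bits 100 -> H
Bits 101 -> A


Decoded message: AHGAHA


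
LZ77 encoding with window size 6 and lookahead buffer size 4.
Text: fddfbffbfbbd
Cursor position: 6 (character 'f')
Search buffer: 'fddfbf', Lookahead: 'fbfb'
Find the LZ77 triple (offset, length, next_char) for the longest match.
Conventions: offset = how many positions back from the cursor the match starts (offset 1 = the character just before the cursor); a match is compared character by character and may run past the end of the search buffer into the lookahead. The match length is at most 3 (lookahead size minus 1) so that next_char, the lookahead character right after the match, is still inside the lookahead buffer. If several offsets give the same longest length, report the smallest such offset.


Try each offset into the search buffer:
  offset=1 (pos 5, char 'f'): match length 1
  offset=2 (pos 4, char 'b'): match length 0
  offset=3 (pos 3, char 'f'): match length 3
  offset=4 (pos 2, char 'd'): match length 0
  offset=5 (pos 1, char 'd'): match length 0
  offset=6 (pos 0, char 'f'): match length 1
Longest match has length 3 at offset 3.
next_char = character at position 6 + 3 = 9 -> 'b'

Best match: offset=3, length=3 (matching 'fbf' starting at position 3)
LZ77 triple: (3, 3, 'b')


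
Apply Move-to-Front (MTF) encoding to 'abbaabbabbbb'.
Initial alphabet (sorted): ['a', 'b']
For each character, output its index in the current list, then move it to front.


MTF encoding:
'a': index 0 in ['a', 'b'] -> ['a', 'b']
'b': index 1 in ['a', 'b'] -> ['b', 'a']
'b': index 0 in ['b', 'a'] -> ['b', 'a']
'a': index 1 in ['b', 'a'] -> ['a', 'b']
'a': index 0 in ['a', 'b'] -> ['a', 'b']
'b': index 1 in ['a', 'b'] -> ['b', 'a']
'b': index 0 in ['b', 'a'] -> ['b', 'a']
'a': index 1 in ['b', 'a'] -> ['a', 'b']
'b': index 1 in ['a', 'b'] -> ['b', 'a']
'b': index 0 in ['b', 'a'] -> ['b', 'a']
'b': index 0 in ['b', 'a'] -> ['b', 'a']
'b': index 0 in ['b', 'a'] -> ['b', 'a']


Output: [0, 1, 0, 1, 0, 1, 0, 1, 1, 0, 0, 0]


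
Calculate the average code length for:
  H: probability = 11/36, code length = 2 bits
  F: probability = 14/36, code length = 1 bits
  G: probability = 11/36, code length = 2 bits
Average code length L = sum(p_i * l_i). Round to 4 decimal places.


Weighted contributions p_i * l_i:
  H: (11/36) * 2 = 22/36
  F: (14/36) * 1 = 14/36
  G: (11/36) * 2 = 22/36
Sum = (22 + 14 + 22)/36 = 58/36

L = 58/36 = 1.6111 bits/symbol


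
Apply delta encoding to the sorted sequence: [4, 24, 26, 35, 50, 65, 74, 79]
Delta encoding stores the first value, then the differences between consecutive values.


First value: 4
Deltas:
  24 - 4 = 20
  26 - 24 = 2
  35 - 26 = 9
  50 - 35 = 15
  65 - 50 = 15
  74 - 65 = 9
  79 - 74 = 5


Delta encoded: [4, 20, 2, 9, 15, 15, 9, 5]


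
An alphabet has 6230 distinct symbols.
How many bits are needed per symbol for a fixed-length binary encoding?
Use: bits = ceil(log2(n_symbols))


log2(6230) = 12.605
Bracket: 2^12 = 4096 < 6230 <= 2^13 = 8192
So ceil(log2(6230)) = 13

bits = ceil(log2(6230)) = ceil(12.605) = 13 bits


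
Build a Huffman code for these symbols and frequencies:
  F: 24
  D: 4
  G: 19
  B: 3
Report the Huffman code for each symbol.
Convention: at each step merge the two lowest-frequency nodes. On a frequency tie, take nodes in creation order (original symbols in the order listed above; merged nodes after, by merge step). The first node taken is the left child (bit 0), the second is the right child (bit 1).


Huffman tree construction:
Step 1: Merge B(3) + D(4) = 7
Step 2: Merge (B+D)(7) + G(19) = 26
Step 3: Merge F(24) + ((B+D)+G)(26) = 50
Read each symbol's code off the tree from the root (left child = 0, right child = 1).

Codes:
  F: 0 (length 1)
  D: 101 (length 3)
  G: 11 (length 2)
  B: 100 (length 3)
Average code length: 83/50 = 1.6600 bits/symbol


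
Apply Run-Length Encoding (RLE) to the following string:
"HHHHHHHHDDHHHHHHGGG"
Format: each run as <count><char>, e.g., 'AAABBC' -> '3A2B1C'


Scanning runs left to right:
  i=0: run of 'H' x 8 -> '8H'
  i=8: run of 'D' x 2 -> '2D'
  i=10: run of 'H' x 6 -> '6H'
  i=16: run of 'G' x 3 -> '3G'

RLE = 8H2D6H3G


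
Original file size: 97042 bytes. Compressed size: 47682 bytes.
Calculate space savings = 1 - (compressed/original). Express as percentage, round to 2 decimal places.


ratio = compressed/original = 47682/97042 = 0.491354
savings = 1 - ratio = 1 - 0.491354 = 0.508646
as a percentage: 0.508646 * 100 = 50.86%

Space savings = 1 - 47682/97042 = 50.86%


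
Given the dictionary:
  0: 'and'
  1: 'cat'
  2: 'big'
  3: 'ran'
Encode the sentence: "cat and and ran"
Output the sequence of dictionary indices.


Look up each word in the dictionary:
  'cat' -> 1
  'and' -> 0
  'and' -> 0
  'ran' -> 3

Encoded: [1, 0, 0, 3]


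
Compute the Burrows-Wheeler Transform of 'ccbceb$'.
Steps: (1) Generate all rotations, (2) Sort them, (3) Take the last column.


Rotations (sorted):
  0: $ccbceb -> last char: b
  1: b$ccbce -> last char: e
  2: bceb$cc -> last char: c
  3: cbceb$c -> last char: c
  4: ccbceb$ -> last char: $
  5: ceb$ccb -> last char: b
  6: eb$ccbc -> last char: c


BWT = becc$bc


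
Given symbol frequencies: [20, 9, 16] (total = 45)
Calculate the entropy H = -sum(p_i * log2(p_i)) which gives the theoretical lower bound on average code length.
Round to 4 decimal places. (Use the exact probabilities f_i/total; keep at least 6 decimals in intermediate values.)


Per-symbol terms -p_i * log2(p_i) with p_i = f_i/45:
  p = 20/45 = 0.444444: log2(p) = -1.169925, -p*log2(p) = 0.519967
  p = 9/45 = 0.200000: log2(p) = -2.321928, -p*log2(p) = 0.464386
  p = 16/45 = 0.355556: log2(p) = -1.491853, -p*log2(p) = 0.530437
H = 0.519967 + 0.464386 + 0.530437 = 1.514790

H = 1.5148 bits/symbol


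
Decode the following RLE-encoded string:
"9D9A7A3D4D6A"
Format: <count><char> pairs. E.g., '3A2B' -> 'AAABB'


Expanding each <count><char> pair:
  9D -> 'DDDDDDDDD'
  9A -> 'AAAAAAAAA'
  7A -> 'AAAAAAA'
  3D -> 'DDD'
  4D -> 'DDDD'
  6A -> 'AAAAAA'

Decoded = DDDDDDDDDAAAAAAAAAAAAAAAADDDDDDDAAAAAA


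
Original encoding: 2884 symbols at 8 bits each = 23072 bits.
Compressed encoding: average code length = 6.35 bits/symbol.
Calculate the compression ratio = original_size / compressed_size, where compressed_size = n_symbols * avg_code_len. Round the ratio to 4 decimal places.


original_size = n_symbols * orig_bits = 2884 * 8 = 23072 bits
compressed_size = n_symbols * avg_code_len = 2884 * 6.35 = 18313.4 bits
ratio = original_size / compressed_size = 23072 / 18313.4 = 1.2598

Compression ratio = 1.2598


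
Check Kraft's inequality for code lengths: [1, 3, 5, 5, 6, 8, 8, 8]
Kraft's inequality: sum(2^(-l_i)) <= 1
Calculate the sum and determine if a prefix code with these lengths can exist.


Sum = 2^(-1) + 2^(-3) + 2^(-5) + 2^(-5) + 2^(-6) + 2^(-8) + 2^(-8) + 2^(-8)
    = 0.5 + 0.125 + 0.03125 + 0.03125 + 0.015625 + 0.00390625 + 0.00390625 + 0.00390625
    = 183/256 = 0.71484375
Since 0.71484375 <= 1, Kraft's inequality IS satisfied.
A prefix code with these lengths CAN exist.

Kraft sum = 0.71484375. Satisfied.


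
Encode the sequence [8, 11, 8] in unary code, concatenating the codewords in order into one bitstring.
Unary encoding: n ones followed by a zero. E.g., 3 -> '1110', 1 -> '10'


Encode each number as n ones followed by a terminating 0:
  8 -> 111111110 (9 bits)
  11 -> 111111111110 (12 bits)
  8 -> 111111110 (9 bits)
Total length = 9 + 12 + 9 = 30 bits.

Unary([8, 11, 8]) = 111111110111111111110111111110 (30 bits)


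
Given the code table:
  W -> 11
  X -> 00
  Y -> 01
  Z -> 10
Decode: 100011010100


Decoding:
10 -> Z
00 -> X
11 -> W
01 -> Y
01 -> Y
00 -> X


Result: ZXWYYX


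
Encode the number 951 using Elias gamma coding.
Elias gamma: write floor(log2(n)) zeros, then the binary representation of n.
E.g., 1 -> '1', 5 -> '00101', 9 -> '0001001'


num_bits = floor(log2(951)) + 1 = 10
leading_zeros = num_bits - 1 = 9
binary(951) = 1110110111

Elias gamma(951) = '000000000' + '1110110111' = 0000000001110110111 (19 bits)


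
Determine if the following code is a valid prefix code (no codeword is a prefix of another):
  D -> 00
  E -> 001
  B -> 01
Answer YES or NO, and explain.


Checking each pair (does one codeword prefix another?):
  D='00' vs E='001': prefix -- VIOLATION

NO -- this is NOT a valid prefix code. D (00) is a prefix of E (001).


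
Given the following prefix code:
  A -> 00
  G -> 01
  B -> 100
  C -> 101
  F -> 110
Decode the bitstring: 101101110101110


Decoding step by step:
Bits 101 -> C
Bits 101 -> C
Bits 110 -> F
Bits 101 -> C
Bits 110 -> F


Decoded message: CCFCF


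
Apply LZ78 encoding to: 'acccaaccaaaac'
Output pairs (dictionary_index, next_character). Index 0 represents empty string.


LZ78 encoding steps:
Dictionary: {0: ''}
Step 1: w='' (idx 0), next='a' -> output (0, 'a'), add 'a' as idx 1
Step 2: w='' (idx 0), next='c' -> output (0, 'c'), add 'c' as idx 2
Step 3: w='c' (idx 2), next='c' -> output (2, 'c'), add 'cc' as idx 3
Step 4: w='a' (idx 1), next='a' -> output (1, 'a'), add 'aa' as idx 4
Step 5: w='cc' (idx 3), next='a' -> output (3, 'a'), add 'cca' as idx 5
Step 6: w='aa' (idx 4), next='a' -> output (4, 'a'), add 'aaa' as idx 6
Step 7: w='c' (idx 2), end of input -> output (2, '')


Encoded: [(0, 'a'), (0, 'c'), (2, 'c'), (1, 'a'), (3, 'a'), (4, 'a'), (2, '')]


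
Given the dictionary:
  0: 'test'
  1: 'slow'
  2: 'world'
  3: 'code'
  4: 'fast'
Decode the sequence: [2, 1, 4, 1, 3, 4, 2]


Look up each index in the dictionary:
  2 -> 'world'
  1 -> 'slow'
  4 -> 'fast'
  1 -> 'slow'
  3 -> 'code'
  4 -> 'fast'
  2 -> 'world'

Decoded: "world slow fast slow code fast world"


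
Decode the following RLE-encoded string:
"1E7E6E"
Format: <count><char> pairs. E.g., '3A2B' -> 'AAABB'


Expanding each <count><char> pair:
  1E -> 'E'
  7E -> 'EEEEEEE'
  6E -> 'EEEEEE'

Decoded = EEEEEEEEEEEEEE


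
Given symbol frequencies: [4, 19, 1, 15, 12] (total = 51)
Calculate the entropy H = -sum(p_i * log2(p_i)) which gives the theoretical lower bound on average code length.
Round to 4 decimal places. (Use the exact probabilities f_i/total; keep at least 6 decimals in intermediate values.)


Per-symbol terms -p_i * log2(p_i) with p_i = f_i/51:
  p = 4/51 = 0.078431: log2(p) = -3.672425, -p*log2(p) = 0.288033
  p = 19/51 = 0.372549: log2(p) = -1.424498, -p*log2(p) = 0.530695
  p = 1/51 = 0.019608: log2(p) = -5.672425, -p*log2(p) = 0.111224
  p = 15/51 = 0.294118: log2(p) = -1.765535, -p*log2(p) = 0.519275
  p = 12/51 = 0.235294: log2(p) = -2.087463, -p*log2(p) = 0.491168
H = 0.288033 + 0.530695 + 0.111224 + 0.519275 + 0.491168 = 1.940395

H = 1.9404 bits/symbol


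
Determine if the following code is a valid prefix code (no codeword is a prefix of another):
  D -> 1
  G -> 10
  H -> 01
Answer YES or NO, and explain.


Checking each pair (does one codeword prefix another?):
  D='1' vs G='10': prefix -- VIOLATION

NO -- this is NOT a valid prefix code. D (1) is a prefix of G (10).


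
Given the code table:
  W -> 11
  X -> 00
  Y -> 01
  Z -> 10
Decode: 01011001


Decoding:
01 -> Y
01 -> Y
10 -> Z
01 -> Y


Result: YYZY


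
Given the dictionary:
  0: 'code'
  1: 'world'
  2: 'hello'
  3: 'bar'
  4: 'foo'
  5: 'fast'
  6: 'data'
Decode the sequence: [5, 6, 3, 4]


Look up each index in the dictionary:
  5 -> 'fast'
  6 -> 'data'
  3 -> 'bar'
  4 -> 'foo'

Decoded: "fast data bar foo"


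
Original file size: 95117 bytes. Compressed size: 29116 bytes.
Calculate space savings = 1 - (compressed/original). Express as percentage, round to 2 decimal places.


ratio = compressed/original = 29116/95117 = 0.306107
savings = 1 - ratio = 1 - 0.306107 = 0.693893
as a percentage: 0.693893 * 100 = 69.39%

Space savings = 1 - 29116/95117 = 69.39%


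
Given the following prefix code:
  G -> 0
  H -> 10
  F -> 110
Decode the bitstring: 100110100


Decoding step by step:
Bits 10 -> H
Bits 0 -> G
Bits 110 -> F
Bits 10 -> H
Bits 0 -> G


Decoded message: HGFHG


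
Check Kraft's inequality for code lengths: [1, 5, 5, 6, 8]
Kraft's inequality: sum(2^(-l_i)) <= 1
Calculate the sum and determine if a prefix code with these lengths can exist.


Sum = 2^(-1) + 2^(-5) + 2^(-5) + 2^(-6) + 2^(-8)
    = 0.5 + 0.03125 + 0.03125 + 0.015625 + 0.00390625
    = 149/256 = 0.58203125
Since 0.58203125 <= 1, Kraft's inequality IS satisfied.
A prefix code with these lengths CAN exist.

Kraft sum = 0.58203125. Satisfied.


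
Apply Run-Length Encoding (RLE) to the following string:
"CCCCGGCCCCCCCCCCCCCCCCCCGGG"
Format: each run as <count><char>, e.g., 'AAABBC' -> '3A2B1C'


Scanning runs left to right:
  i=0: run of 'C' x 4 -> '4C'
  i=4: run of 'G' x 2 -> '2G'
  i=6: run of 'C' x 18 -> '18C'
  i=24: run of 'G' x 3 -> '3G'

RLE = 4C2G18C3G


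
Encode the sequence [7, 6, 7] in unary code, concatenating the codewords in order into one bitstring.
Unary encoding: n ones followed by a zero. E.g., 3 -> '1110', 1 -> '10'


Encode each number as n ones followed by a terminating 0:
  7 -> 11111110 (8 bits)
  6 -> 1111110 (7 bits)
  7 -> 11111110 (8 bits)
Total length = 8 + 7 + 8 = 23 bits.

Unary([7, 6, 7]) = 11111110111111011111110 (23 bits)


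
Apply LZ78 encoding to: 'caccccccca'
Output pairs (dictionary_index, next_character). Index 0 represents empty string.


LZ78 encoding steps:
Dictionary: {0: ''}
Step 1: w='' (idx 0), next='c' -> output (0, 'c'), add 'c' as idx 1
Step 2: w='' (idx 0), next='a' -> output (0, 'a'), add 'a' as idx 2
Step 3: w='c' (idx 1), next='c' -> output (1, 'c'), add 'cc' as idx 3
Step 4: w='cc' (idx 3), next='c' -> output (3, 'c'), add 'ccc' as idx 4
Step 5: w='cc' (idx 3), next='a' -> output (3, 'a'), add 'cca' as idx 5


Encoded: [(0, 'c'), (0, 'a'), (1, 'c'), (3, 'c'), (3, 'a')]


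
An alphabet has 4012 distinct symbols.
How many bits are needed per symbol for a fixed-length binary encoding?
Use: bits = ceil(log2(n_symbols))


log2(4012) = 11.9701
Bracket: 2^11 = 2048 < 4012 <= 2^12 = 4096
So ceil(log2(4012)) = 12

bits = ceil(log2(4012)) = ceil(11.9701) = 12 bits


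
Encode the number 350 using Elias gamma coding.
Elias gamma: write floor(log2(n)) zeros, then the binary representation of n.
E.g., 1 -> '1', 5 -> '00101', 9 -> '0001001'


num_bits = floor(log2(350)) + 1 = 9
leading_zeros = num_bits - 1 = 8
binary(350) = 101011110

Elias gamma(350) = '00000000' + '101011110' = 00000000101011110 (17 bits)


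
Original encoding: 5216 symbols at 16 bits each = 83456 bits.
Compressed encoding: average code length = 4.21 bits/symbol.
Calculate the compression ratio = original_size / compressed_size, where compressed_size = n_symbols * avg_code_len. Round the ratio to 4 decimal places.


original_size = n_symbols * orig_bits = 5216 * 16 = 83456 bits
compressed_size = n_symbols * avg_code_len = 5216 * 4.21 = 21959.36 bits
ratio = original_size / compressed_size = 83456 / 21959.36 = 3.8005

Compression ratio = 3.8005


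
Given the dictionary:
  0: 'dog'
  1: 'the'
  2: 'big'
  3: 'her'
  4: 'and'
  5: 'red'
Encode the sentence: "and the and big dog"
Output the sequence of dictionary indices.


Look up each word in the dictionary:
  'and' -> 4
  'the' -> 1
  'and' -> 4
  'big' -> 2
  'dog' -> 0

Encoded: [4, 1, 4, 2, 0]


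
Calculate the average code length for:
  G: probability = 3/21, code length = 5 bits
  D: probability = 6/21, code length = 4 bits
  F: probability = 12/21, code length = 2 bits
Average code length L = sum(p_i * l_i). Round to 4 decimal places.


Weighted contributions p_i * l_i:
  G: (3/21) * 5 = 15/21
  D: (6/21) * 4 = 24/21
  F: (12/21) * 2 = 24/21
Sum = (15 + 24 + 24)/21 = 63/21

L = 63/21 = 3.0000 bits/symbol


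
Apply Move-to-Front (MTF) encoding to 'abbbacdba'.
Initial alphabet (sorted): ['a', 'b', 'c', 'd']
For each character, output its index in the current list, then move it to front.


MTF encoding:
'a': index 0 in ['a', 'b', 'c', 'd'] -> ['a', 'b', 'c', 'd']
'b': index 1 in ['a', 'b', 'c', 'd'] -> ['b', 'a', 'c', 'd']
'b': index 0 in ['b', 'a', 'c', 'd'] -> ['b', 'a', 'c', 'd']
'b': index 0 in ['b', 'a', 'c', 'd'] -> ['b', 'a', 'c', 'd']
'a': index 1 in ['b', 'a', 'c', 'd'] -> ['a', 'b', 'c', 'd']
'c': index 2 in ['a', 'b', 'c', 'd'] -> ['c', 'a', 'b', 'd']
'd': index 3 in ['c', 'a', 'b', 'd'] -> ['d', 'c', 'a', 'b']
'b': index 3 in ['d', 'c', 'a', 'b'] -> ['b', 'd', 'c', 'a']
'a': index 3 in ['b', 'd', 'c', 'a'] -> ['a', 'b', 'd', 'c']


Output: [0, 1, 0, 0, 1, 2, 3, 3, 3]


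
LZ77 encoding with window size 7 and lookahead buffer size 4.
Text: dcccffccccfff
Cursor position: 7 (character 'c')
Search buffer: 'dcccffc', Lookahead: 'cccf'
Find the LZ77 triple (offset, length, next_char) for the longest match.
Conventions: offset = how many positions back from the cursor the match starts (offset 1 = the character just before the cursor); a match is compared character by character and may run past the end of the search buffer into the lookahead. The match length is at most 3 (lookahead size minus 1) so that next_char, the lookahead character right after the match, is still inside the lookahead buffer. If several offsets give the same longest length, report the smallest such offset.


Try each offset into the search buffer:
  offset=1 (pos 6, char 'c'): match length 3
  offset=2 (pos 5, char 'f'): match length 0
  offset=3 (pos 4, char 'f'): match length 0
  offset=4 (pos 3, char 'c'): match length 1
  offset=5 (pos 2, char 'c'): match length 2
  offset=6 (pos 1, char 'c'): match length 3
  offset=7 (pos 0, char 'd'): match length 0
Longest match has length 3, found at offsets 1, 6; take the smallest, offset 1.
next_char = character at position 7 + 3 = 10 -> 'f'

Best match: offset=1, length=3 (matching 'ccc' starting at position 6)
LZ77 triple: (1, 3, 'f')


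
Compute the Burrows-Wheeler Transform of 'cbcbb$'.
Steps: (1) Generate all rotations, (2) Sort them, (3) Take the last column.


Rotations (sorted):
  0: $cbcbb -> last char: b
  1: b$cbcb -> last char: b
  2: bb$cbc -> last char: c
  3: bcbb$c -> last char: c
  4: cbb$cb -> last char: b
  5: cbcbb$ -> last char: $


BWT = bbccb$


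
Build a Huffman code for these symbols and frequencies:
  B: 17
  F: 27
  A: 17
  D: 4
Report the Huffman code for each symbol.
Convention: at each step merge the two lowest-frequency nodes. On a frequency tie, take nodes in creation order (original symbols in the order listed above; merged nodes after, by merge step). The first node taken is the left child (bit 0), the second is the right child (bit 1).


Huffman tree construction:
Step 1: Merge D(4) + B(17) = 21
Step 2: Merge A(17) + (D+B)(21) = 38
Step 3: Merge F(27) + (A+(D+B))(38) = 65
Read each symbol's code off the tree from the root (left child = 0, right child = 1).

Codes:
  B: 111 (length 3)
  F: 0 (length 1)
  A: 10 (length 2)
  D: 110 (length 3)
Average code length: 124/65 = 1.9077 bits/symbol


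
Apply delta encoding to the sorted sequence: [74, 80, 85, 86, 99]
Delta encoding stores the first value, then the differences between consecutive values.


First value: 74
Deltas:
  80 - 74 = 6
  85 - 80 = 5
  86 - 85 = 1
  99 - 86 = 13


Delta encoded: [74, 6, 5, 1, 13]


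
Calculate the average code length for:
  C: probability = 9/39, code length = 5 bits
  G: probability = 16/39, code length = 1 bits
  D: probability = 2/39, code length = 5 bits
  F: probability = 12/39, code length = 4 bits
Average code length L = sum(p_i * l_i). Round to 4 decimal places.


Weighted contributions p_i * l_i:
  C: (9/39) * 5 = 45/39
  G: (16/39) * 1 = 16/39
  D: (2/39) * 5 = 10/39
  F: (12/39) * 4 = 48/39
Sum = (45 + 16 + 10 + 48)/39 = 119/39

L = 119/39 = 3.0513 bits/symbol


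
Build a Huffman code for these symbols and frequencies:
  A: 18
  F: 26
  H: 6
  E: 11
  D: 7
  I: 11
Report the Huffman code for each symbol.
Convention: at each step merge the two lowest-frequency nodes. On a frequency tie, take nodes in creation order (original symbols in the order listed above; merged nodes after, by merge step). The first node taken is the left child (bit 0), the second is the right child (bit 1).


Huffman tree construction:
Step 1: Merge H(6) + D(7) = 13
Step 2: Merge E(11) + I(11) = 22
Step 3: Merge (H+D)(13) + A(18) = 31
Step 4: Merge (E+I)(22) + F(26) = 48
Step 5: Merge ((H+D)+A)(31) + ((E+I)+F)(48) = 79
Read each symbol's code off the tree from the root (left child = 0, right child = 1).

Codes:
  A: 01 (length 2)
  F: 11 (length 2)
  H: 000 (length 3)
  E: 100 (length 3)
  D: 001 (length 3)
  I: 101 (length 3)
Average code length: 193/79 = 2.4430 bits/symbol


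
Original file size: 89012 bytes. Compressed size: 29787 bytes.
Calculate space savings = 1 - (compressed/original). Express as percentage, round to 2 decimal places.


ratio = compressed/original = 29787/89012 = 0.33464
savings = 1 - ratio = 1 - 0.33464 = 0.66536
as a percentage: 0.66536 * 100 = 66.54%

Space savings = 1 - 29787/89012 = 66.54%


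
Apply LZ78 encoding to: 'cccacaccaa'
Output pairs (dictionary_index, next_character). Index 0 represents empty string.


LZ78 encoding steps:
Dictionary: {0: ''}
Step 1: w='' (idx 0), next='c' -> output (0, 'c'), add 'c' as idx 1
Step 2: w='c' (idx 1), next='c' -> output (1, 'c'), add 'cc' as idx 2
Step 3: w='' (idx 0), next='a' -> output (0, 'a'), add 'a' as idx 3
Step 4: w='c' (idx 1), next='a' -> output (1, 'a'), add 'ca' as idx 4
Step 5: w='cc' (idx 2), next='a' -> output (2, 'a'), add 'cca' as idx 5
Step 6: w='a' (idx 3), end of input -> output (3, '')


Encoded: [(0, 'c'), (1, 'c'), (0, 'a'), (1, 'a'), (2, 'a'), (3, '')]


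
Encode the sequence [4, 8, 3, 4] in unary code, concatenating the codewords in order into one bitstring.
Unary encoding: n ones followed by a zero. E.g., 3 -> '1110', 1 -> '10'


Encode each number as n ones followed by a terminating 0:
  4 -> 11110 (5 bits)
  8 -> 111111110 (9 bits)
  3 -> 1110 (4 bits)
  4 -> 11110 (5 bits)
Total length = 5 + 9 + 4 + 5 = 23 bits.

Unary([4, 8, 3, 4]) = 11110111111110111011110 (23 bits)


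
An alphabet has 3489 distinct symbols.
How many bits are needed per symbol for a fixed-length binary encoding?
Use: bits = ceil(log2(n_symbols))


log2(3489) = 11.7686
Bracket: 2^11 = 2048 < 3489 <= 2^12 = 4096
So ceil(log2(3489)) = 12

bits = ceil(log2(3489)) = ceil(11.7686) = 12 bits


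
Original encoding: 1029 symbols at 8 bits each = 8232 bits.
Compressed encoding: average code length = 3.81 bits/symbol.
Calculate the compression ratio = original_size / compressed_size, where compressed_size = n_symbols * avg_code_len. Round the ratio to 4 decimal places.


original_size = n_symbols * orig_bits = 1029 * 8 = 8232 bits
compressed_size = n_symbols * avg_code_len = 1029 * 3.81 = 3920.49 bits
ratio = original_size / compressed_size = 8232 / 3920.49 = 2.0997

Compression ratio = 2.0997


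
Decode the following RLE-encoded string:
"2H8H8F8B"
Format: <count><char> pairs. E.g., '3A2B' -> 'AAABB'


Expanding each <count><char> pair:
  2H -> 'HH'
  8H -> 'HHHHHHHH'
  8F -> 'FFFFFFFF'
  8B -> 'BBBBBBBB'

Decoded = HHHHHHHHHHFFFFFFFFBBBBBBBB


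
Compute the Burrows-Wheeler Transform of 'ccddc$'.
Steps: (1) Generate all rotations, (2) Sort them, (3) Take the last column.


Rotations (sorted):
  0: $ccddc -> last char: c
  1: c$ccdd -> last char: d
  2: ccddc$ -> last char: $
  3: cddc$c -> last char: c
  4: dc$ccd -> last char: d
  5: ddc$cc -> last char: c


BWT = cd$cdc


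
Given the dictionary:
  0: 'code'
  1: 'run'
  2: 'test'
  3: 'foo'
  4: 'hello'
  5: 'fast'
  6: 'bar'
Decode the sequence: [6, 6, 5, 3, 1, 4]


Look up each index in the dictionary:
  6 -> 'bar'
  6 -> 'bar'
  5 -> 'fast'
  3 -> 'foo'
  1 -> 'run'
  4 -> 'hello'

Decoded: "bar bar fast foo run hello"


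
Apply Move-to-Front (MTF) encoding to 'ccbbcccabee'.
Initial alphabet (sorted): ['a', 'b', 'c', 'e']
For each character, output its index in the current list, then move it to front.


MTF encoding:
'c': index 2 in ['a', 'b', 'c', 'e'] -> ['c', 'a', 'b', 'e']
'c': index 0 in ['c', 'a', 'b', 'e'] -> ['c', 'a', 'b', 'e']
'b': index 2 in ['c', 'a', 'b', 'e'] -> ['b', 'c', 'a', 'e']
'b': index 0 in ['b', 'c', 'a', 'e'] -> ['b', 'c', 'a', 'e']
'c': index 1 in ['b', 'c', 'a', 'e'] -> ['c', 'b', 'a', 'e']
'c': index 0 in ['c', 'b', 'a', 'e'] -> ['c', 'b', 'a', 'e']
'c': index 0 in ['c', 'b', 'a', 'e'] -> ['c', 'b', 'a', 'e']
'a': index 2 in ['c', 'b', 'a', 'e'] -> ['a', 'c', 'b', 'e']
'b': index 2 in ['a', 'c', 'b', 'e'] -> ['b', 'a', 'c', 'e']
'e': index 3 in ['b', 'a', 'c', 'e'] -> ['e', 'b', 'a', 'c']
'e': index 0 in ['e', 'b', 'a', 'c'] -> ['e', 'b', 'a', 'c']


Output: [2, 0, 2, 0, 1, 0, 0, 2, 2, 3, 0]


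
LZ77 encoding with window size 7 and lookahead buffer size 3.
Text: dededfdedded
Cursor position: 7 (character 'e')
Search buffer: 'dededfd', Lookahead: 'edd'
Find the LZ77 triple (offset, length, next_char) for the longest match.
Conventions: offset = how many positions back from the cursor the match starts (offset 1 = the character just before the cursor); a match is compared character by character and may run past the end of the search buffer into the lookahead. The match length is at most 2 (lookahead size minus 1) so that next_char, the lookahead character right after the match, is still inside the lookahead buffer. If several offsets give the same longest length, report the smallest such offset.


Try each offset into the search buffer:
  offset=1 (pos 6, char 'd'): match length 0
  offset=2 (pos 5, char 'f'): match length 0
  offset=3 (pos 4, char 'd'): match length 0
  offset=4 (pos 3, char 'e'): match length 2
  offset=5 (pos 2, char 'd'): match length 0
  offset=6 (pos 1, char 'e'): match length 2
  offset=7 (pos 0, char 'd'): match length 0
Longest match has length 2, found at offsets 4, 6; take the smallest, offset 4.
next_char = character at position 7 + 2 = 9 -> 'd'

Best match: offset=4, length=2 (matching 'ed' starting at position 3)
LZ77 triple: (4, 2, 'd')


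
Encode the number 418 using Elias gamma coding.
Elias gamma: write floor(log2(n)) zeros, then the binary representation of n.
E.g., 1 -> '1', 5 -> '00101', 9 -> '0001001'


num_bits = floor(log2(418)) + 1 = 9
leading_zeros = num_bits - 1 = 8
binary(418) = 110100010

Elias gamma(418) = '00000000' + '110100010' = 00000000110100010 (17 bits)


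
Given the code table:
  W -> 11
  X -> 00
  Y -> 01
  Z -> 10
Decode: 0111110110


Decoding:
01 -> Y
11 -> W
11 -> W
01 -> Y
10 -> Z


Result: YWWYZ


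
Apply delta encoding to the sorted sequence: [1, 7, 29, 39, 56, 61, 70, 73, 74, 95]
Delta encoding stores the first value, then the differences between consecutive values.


First value: 1
Deltas:
  7 - 1 = 6
  29 - 7 = 22
  39 - 29 = 10
  56 - 39 = 17
  61 - 56 = 5
  70 - 61 = 9
  73 - 70 = 3
  74 - 73 = 1
  95 - 74 = 21


Delta encoded: [1, 6, 22, 10, 17, 5, 9, 3, 1, 21]


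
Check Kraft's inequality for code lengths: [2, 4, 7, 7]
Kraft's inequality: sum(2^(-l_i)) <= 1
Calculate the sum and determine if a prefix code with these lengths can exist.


Sum = 2^(-2) + 2^(-4) + 2^(-7) + 2^(-7)
    = 0.25 + 0.0625 + 0.0078125 + 0.0078125
    = 42/128 = 0.328125
Since 0.328125 <= 1, Kraft's inequality IS satisfied.
A prefix code with these lengths CAN exist.

Kraft sum = 0.328125. Satisfied.


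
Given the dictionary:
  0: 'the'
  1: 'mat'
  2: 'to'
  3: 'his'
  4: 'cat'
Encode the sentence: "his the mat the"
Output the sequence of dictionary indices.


Look up each word in the dictionary:
  'his' -> 3
  'the' -> 0
  'mat' -> 1
  'the' -> 0

Encoded: [3, 0, 1, 0]


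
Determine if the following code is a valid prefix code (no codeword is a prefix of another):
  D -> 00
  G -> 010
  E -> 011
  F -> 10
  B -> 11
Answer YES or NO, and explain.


Checking each pair (does one codeword prefix another?):
  D='00' vs G='010': no prefix
  D='00' vs E='011': no prefix
  D='00' vs F='10': no prefix
  D='00' vs B='11': no prefix
  G='010' vs D='00': no prefix
  G='010' vs E='011': no prefix
  G='010' vs F='10': no prefix
  G='010' vs B='11': no prefix
  E='011' vs D='00': no prefix
  E='011' vs G='010': no prefix
  E='011' vs F='10': no prefix
  E='011' vs B='11': no prefix
  F='10' vs D='00': no prefix
  F='10' vs G='010': no prefix
  F='10' vs E='011': no prefix
  F='10' vs B='11': no prefix
  B='11' vs D='00': no prefix
  B='11' vs G='010': no prefix
  B='11' vs E='011': no prefix
  B='11' vs F='10': no prefix
No violation found over all pairs.

YES -- this is a valid prefix code. No codeword is a prefix of any other codeword.


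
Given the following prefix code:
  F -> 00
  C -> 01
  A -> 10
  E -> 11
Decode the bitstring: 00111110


Decoding step by step:
Bits 00 -> F
Bits 11 -> E
Bits 11 -> E
Bits 10 -> A


Decoded message: FEEA


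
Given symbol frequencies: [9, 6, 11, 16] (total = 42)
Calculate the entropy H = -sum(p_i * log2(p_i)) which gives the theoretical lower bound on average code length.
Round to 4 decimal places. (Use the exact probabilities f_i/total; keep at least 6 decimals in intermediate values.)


Per-symbol terms -p_i * log2(p_i) with p_i = f_i/42:
  p = 9/42 = 0.214286: log2(p) = -2.222392, -p*log2(p) = 0.476227
  p = 6/42 = 0.142857: log2(p) = -2.807355, -p*log2(p) = 0.401051
  p = 11/42 = 0.261905: log2(p) = -1.932886, -p*log2(p) = 0.506232
  p = 16/42 = 0.380952: log2(p) = -1.392317, -p*log2(p) = 0.530407
H = 0.476227 + 0.401051 + 0.506232 + 0.530407 = 1.913917

H = 1.9139 bits/symbol


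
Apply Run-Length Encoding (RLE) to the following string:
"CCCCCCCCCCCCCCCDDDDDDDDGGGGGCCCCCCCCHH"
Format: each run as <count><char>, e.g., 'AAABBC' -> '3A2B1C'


Scanning runs left to right:
  i=0: run of 'C' x 15 -> '15C'
  i=15: run of 'D' x 8 -> '8D'
  i=23: run of 'G' x 5 -> '5G'
  i=28: run of 'C' x 8 -> '8C'
  i=36: run of 'H' x 2 -> '2H'

RLE = 15C8D5G8C2H


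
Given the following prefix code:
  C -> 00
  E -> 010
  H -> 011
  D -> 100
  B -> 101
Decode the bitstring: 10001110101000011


Decoding step by step:
Bits 100 -> D
Bits 011 -> H
Bits 101 -> B
Bits 010 -> E
Bits 00 -> C
Bits 011 -> H


Decoded message: DHBECH


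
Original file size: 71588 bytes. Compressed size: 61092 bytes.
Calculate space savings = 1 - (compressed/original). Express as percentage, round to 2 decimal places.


ratio = compressed/original = 61092/71588 = 0.853383
savings = 1 - ratio = 1 - 0.853383 = 0.146617
as a percentage: 0.146617 * 100 = 14.66%

Space savings = 1 - 61092/71588 = 14.66%


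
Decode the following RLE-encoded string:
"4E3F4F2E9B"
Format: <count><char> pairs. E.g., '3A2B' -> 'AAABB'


Expanding each <count><char> pair:
  4E -> 'EEEE'
  3F -> 'FFF'
  4F -> 'FFFF'
  2E -> 'EE'
  9B -> 'BBBBBBBBB'

Decoded = EEEEFFFFFFFEEBBBBBBBBB


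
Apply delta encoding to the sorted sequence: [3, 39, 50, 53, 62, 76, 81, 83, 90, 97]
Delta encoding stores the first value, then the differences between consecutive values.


First value: 3
Deltas:
  39 - 3 = 36
  50 - 39 = 11
  53 - 50 = 3
  62 - 53 = 9
  76 - 62 = 14
  81 - 76 = 5
  83 - 81 = 2
  90 - 83 = 7
  97 - 90 = 7


Delta encoded: [3, 36, 11, 3, 9, 14, 5, 2, 7, 7]


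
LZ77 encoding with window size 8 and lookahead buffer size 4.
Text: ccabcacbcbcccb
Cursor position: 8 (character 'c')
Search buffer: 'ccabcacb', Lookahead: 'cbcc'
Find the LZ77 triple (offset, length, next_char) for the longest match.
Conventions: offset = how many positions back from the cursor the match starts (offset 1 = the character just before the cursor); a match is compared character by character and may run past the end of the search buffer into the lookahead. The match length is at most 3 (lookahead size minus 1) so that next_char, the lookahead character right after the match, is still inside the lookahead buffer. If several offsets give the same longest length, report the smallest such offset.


Try each offset into the search buffer:
  offset=1 (pos 7, char 'b'): match length 0
  offset=2 (pos 6, char 'c'): match length 3
  offset=3 (pos 5, char 'a'): match length 0
  offset=4 (pos 4, char 'c'): match length 1
  offset=5 (pos 3, char 'b'): match length 0
  offset=6 (pos 2, char 'a'): match length 0
  offset=7 (pos 1, char 'c'): match length 1
  offset=8 (pos 0, char 'c'): match length 1
Longest match has length 3 at offset 2.
next_char = character at position 8 + 3 = 11 -> 'c'

Best match: offset=2, length=3 (matching 'cbc' starting at position 6)
LZ77 triple: (2, 3, 'c')
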